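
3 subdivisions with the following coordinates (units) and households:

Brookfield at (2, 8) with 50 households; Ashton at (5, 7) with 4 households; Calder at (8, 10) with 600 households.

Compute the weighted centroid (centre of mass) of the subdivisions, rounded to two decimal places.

(7.52, 9.83)

The minimiser of Σwᵢ‖p−pᵢ‖² is the weighted centroid p* = (Σwᵢpᵢ)/(Σwᵢ).
Σwᵢ = 654.
Σwᵢxᵢ = 50·2 + 4·5 + 600·8 = 4920.
Σwᵢyᵢ = 50·8 + 4·7 + 600·10 = 6428.
x* = 4920/654 = 7.52, y* = 6428/654 = 9.83.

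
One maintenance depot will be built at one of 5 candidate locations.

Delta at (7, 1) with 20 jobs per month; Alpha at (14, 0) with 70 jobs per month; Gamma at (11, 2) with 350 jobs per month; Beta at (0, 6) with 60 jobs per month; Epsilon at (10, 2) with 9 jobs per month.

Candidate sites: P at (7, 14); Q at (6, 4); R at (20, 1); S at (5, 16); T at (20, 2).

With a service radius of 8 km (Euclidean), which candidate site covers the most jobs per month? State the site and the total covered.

Q, covering 439

Coverage radius r = 8 km; a point is covered iff (Δx)²+(Δy)² ≤ 8² = 64.
  P (7, 14): covers {none} → 0
  Q (6, 4): covers {Delta, Gamma, Beta, Epsilon} → 439
  R (20, 1): covers {Alpha} → 70
  S (5, 16): covers {none} → 0
  T (20, 2): covers {Alpha} → 70
Maximum coverage at Q: 439 jobs per month.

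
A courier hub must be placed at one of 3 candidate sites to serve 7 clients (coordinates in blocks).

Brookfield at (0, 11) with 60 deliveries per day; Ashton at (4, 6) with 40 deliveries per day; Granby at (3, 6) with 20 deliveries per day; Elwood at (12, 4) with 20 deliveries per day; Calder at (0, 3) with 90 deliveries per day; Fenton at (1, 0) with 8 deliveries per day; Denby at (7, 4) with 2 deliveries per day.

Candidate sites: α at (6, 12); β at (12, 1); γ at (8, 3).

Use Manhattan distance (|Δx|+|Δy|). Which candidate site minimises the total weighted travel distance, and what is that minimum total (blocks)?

γ, total 2304 blocks

Total weighted distance at each candidate:
  α (6, 12): total = 2704
  β (12, 1): total = 3552
  γ (8, 3): total = 2304
Minimum is at γ with total 2304 blocks.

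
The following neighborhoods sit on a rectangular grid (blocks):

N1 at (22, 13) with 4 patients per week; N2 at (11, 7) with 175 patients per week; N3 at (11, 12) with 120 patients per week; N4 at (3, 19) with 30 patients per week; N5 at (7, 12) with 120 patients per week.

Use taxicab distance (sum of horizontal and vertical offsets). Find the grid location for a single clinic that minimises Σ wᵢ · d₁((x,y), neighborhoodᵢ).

(11, 12)

Manhattan distance separates: Σwᵢ(|x−xᵢ|+|y−yᵢ|) = Σwᵢ|x−xᵢ| + Σwᵢ|y−yᵢ|, so x and y are optimised independently as 1-D weighted medians.
Total weight W = 449; half = 224.5.
x-coordinate, sorted with cumulative weight:
  x=3 (N4, w=30) cum 30
  x=7 (N5, w=120) cum 150
  x=11 (N2, w=175) cum 325  ← median
  x=11 (N3, w=120) cum 445
  x=22 (N1, w=4) cum 449
⇒ x* = 11
y-coordinate, sorted with cumulative weight:
  y=7 (N2, w=175) cum 175
  y=12 (N3, w=120) cum 295  ← median
  y=12 (N5, w=120) cum 415
  y=13 (N1, w=4) cum 419
  y=19 (N4, w=30) cum 449
⇒ y* = 12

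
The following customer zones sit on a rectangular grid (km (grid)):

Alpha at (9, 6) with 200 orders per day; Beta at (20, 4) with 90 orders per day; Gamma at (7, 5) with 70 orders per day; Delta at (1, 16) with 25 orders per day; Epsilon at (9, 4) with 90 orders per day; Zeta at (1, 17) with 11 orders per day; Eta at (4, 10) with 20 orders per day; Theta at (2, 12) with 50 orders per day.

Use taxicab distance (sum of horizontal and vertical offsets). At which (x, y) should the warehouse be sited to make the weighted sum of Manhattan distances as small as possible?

(9, 6)

Manhattan distance separates: Σwᵢ(|x−xᵢ|+|y−yᵢ|) = Σwᵢ|x−xᵢ| + Σwᵢ|y−yᵢ|, so x and y are optimised independently as 1-D weighted medians.
Total weight W = 556; half = 278.
x-coordinate, sorted with cumulative weight:
  x=1 (Delta, w=25) cum 25
  x=1 (Zeta, w=11) cum 36
  x=2 (Theta, w=50) cum 86
  x=4 (Eta, w=20) cum 106
  x=7 (Gamma, w=70) cum 176
  x=9 (Alpha, w=200) cum 376  ← median
  x=9 (Epsilon, w=90) cum 466
  x=20 (Beta, w=90) cum 556
⇒ x* = 9
y-coordinate, sorted with cumulative weight:
  y=4 (Beta, w=90) cum 90
  y=4 (Epsilon, w=90) cum 180
  y=5 (Gamma, w=70) cum 250
  y=6 (Alpha, w=200) cum 450  ← median
  y=10 (Eta, w=20) cum 470
  y=12 (Theta, w=50) cum 520
  y=16 (Delta, w=25) cum 545
  y=17 (Zeta, w=11) cum 556
⇒ y* = 6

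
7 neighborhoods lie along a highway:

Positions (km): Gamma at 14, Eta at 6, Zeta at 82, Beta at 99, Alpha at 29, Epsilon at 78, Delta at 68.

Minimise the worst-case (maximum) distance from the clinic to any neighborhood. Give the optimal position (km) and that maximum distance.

The 1-center on a line is the midpoint of the two extreme points: leftmost at 6, rightmost at 99.
Optimal location = (6 + 99)/2 = 52.5; maximum distance = (99 − 6)/2 = 46.5.

location 52.5, max distance 46.5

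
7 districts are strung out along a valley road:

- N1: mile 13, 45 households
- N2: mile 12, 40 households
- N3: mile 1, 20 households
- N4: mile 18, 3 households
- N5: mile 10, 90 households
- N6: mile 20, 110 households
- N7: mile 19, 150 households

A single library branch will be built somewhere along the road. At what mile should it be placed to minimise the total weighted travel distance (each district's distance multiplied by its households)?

x = 19

For a sum of weighted absolute distances on a line, the optimum is the weighted median (not the mean). Total weight W = 458; half-weight = 229.
Sort by position and accumulate weight:
  mile 1 (N3, w=20) → cum 20
  mile 10 (N5, w=90) → cum 110
  mile 12 (N2, w=40) → cum 150
  mile 13 (N1, w=45) → cum 195
  mile 18 (N4, w=3) → cum 198
  mile 19 (N7, w=150) → cum 348  ≥ 229 → median here
  mile 20 (N6, w=110) → cum 458
Optimal location: mile 19.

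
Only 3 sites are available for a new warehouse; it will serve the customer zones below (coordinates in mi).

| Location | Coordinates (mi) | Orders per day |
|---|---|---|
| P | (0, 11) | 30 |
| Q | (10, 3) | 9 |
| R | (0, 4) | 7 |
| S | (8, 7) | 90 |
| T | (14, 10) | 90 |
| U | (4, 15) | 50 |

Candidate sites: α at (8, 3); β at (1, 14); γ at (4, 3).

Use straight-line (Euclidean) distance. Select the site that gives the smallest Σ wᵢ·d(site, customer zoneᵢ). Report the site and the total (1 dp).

Total weighted distance at each candidate:
  α (8, 3): total = 2236.1
  β (1, 14): total = 2566.3
  γ (4, 3): total = 2558.9
Minimum is at α with total 2236.1 mi.

α, total 2236.1 mi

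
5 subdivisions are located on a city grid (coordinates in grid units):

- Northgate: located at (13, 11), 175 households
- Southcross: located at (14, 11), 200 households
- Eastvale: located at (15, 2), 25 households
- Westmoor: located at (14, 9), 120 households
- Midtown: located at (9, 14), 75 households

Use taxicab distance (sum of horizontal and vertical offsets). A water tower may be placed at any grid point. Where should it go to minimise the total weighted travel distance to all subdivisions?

Manhattan distance separates: Σwᵢ(|x−xᵢ|+|y−yᵢ|) = Σwᵢ|x−xᵢ| + Σwᵢ|y−yᵢ|, so x and y are optimised independently as 1-D weighted medians.
Total weight W = 595; half = 297.5.
x-coordinate, sorted with cumulative weight:
  x=9 (Midtown, w=75) cum 75
  x=13 (Northgate, w=175) cum 250
  x=14 (Southcross, w=200) cum 450  ← median
  x=14 (Westmoor, w=120) cum 570
  x=15 (Eastvale, w=25) cum 595
⇒ x* = 14
y-coordinate, sorted with cumulative weight:
  y=2 (Eastvale, w=25) cum 25
  y=9 (Westmoor, w=120) cum 145
  y=11 (Northgate, w=175) cum 320  ← median
  y=11 (Southcross, w=200) cum 520
  y=14 (Midtown, w=75) cum 595
⇒ y* = 11

(14, 11)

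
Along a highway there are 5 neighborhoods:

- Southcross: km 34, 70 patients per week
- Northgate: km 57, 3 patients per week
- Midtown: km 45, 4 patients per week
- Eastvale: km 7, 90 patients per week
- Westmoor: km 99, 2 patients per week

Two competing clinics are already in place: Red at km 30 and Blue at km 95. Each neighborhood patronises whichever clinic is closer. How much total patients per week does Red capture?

167

The indifferent point is the midpoint (30+95)/2 = 62.5; neighborhoods left of it (closer to Red at 30) go to Red, those right go to Blue.
  Eastvale at 7 (w=90) → Red
  Southcross at 34 (w=70) → Red
  Midtown at 45 (w=4) → Red
  Northgate at 57 (w=3) → Red
  Westmoor at 99 (w=2) → Blue
Red captures 167; Blue captures 2.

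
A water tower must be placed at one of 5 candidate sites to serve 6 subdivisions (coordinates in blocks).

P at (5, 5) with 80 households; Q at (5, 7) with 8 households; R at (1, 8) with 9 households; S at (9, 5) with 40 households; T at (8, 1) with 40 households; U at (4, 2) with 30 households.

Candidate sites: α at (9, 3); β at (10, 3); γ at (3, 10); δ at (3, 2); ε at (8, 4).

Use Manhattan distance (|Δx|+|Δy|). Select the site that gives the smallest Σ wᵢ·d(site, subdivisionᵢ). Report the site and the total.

Total weighted distance at each candidate:
  α (9, 3): total = 1041
  β (10, 3): total = 1248
  γ (3, 10): total = 1906
  δ (3, 2): total = 1158
  ε (8, 4): total = 847
Minimum is at ε with total 847 blocks.

ε, total 847 blocks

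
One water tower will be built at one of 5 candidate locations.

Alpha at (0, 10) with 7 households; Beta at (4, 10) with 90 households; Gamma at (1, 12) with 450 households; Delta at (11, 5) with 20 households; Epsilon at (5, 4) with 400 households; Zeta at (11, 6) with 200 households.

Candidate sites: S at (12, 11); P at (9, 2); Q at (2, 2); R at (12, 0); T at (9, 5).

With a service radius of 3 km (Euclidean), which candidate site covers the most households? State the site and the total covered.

Coverage radius r = 3 km; a point is covered iff (Δx)²+(Δy)² ≤ 3² = 9.
  S (12, 11): covers {none} → 0
  P (9, 2): covers {none} → 0
  Q (2, 2): covers {none} → 0
  R (12, 0): covers {none} → 0
  T (9, 5): covers {Delta, Zeta} → 220
Maximum coverage at T: 220 households.

T, covering 220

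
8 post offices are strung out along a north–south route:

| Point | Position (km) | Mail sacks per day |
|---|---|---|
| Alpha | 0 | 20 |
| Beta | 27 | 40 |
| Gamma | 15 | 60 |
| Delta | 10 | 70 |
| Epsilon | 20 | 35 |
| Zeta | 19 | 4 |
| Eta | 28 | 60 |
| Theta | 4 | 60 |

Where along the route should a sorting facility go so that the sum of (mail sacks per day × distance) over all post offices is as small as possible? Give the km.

x = 15

For a sum of weighted absolute distances on a line, the optimum is the weighted median (not the mean). Total weight W = 349; half-weight = 174.5.
Sort by position and accumulate weight:
  km 0 (Alpha, w=20) → cum 20
  km 4 (Theta, w=60) → cum 80
  km 10 (Delta, w=70) → cum 150
  km 15 (Gamma, w=60) → cum 210  ≥ 174.5 → median here
  km 19 (Zeta, w=4) → cum 214
  km 20 (Epsilon, w=35) → cum 249
  km 27 (Beta, w=40) → cum 289
  km 28 (Eta, w=60) → cum 349
Optimal location: km 15.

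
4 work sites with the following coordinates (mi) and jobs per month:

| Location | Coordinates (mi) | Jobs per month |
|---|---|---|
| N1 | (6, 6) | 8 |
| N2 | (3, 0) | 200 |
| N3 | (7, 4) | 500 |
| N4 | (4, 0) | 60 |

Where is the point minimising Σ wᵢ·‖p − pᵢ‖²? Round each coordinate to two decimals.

The minimiser of Σwᵢ‖p−pᵢ‖² is the weighted centroid p* = (Σwᵢpᵢ)/(Σwᵢ).
Σwᵢ = 768.
Σwᵢxᵢ = 8·6 + 200·3 + 500·7 + 60·4 = 4388.
Σwᵢyᵢ = 8·6 + 200·0 + 500·4 + 60·0 = 2048.
x* = 4388/768 = 5.71, y* = 2048/768 = 2.67.

(5.71, 2.67)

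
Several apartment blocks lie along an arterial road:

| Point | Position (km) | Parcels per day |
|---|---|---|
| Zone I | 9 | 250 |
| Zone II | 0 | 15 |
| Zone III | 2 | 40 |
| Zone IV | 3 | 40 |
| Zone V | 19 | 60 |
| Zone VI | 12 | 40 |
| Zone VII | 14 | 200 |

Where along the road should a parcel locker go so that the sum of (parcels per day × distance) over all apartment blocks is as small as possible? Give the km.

x = 9

For a sum of weighted absolute distances on a line, the optimum is the weighted median (not the mean). Total weight W = 645; half-weight = 322.5.
Sort by position and accumulate weight:
  km 0 (Zone II, w=15) → cum 15
  km 2 (Zone III, w=40) → cum 55
  km 3 (Zone IV, w=40) → cum 95
  km 9 (Zone I, w=250) → cum 345  ≥ 322.5 → median here
  km 12 (Zone VI, w=40) → cum 385
  km 14 (Zone VII, w=200) → cum 585
  km 19 (Zone V, w=60) → cum 645
Optimal location: km 9.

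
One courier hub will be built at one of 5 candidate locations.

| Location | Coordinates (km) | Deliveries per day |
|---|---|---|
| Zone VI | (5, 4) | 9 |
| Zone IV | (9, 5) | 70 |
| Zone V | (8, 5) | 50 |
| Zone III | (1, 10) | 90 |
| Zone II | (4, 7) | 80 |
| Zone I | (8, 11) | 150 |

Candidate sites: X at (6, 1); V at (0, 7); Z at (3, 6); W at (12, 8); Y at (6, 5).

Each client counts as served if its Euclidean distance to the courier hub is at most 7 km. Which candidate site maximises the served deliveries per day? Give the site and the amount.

Y, covering 359

Coverage radius r = 7 km; a point is covered iff (Δx)²+(Δy)² ≤ 7² = 49.
  X (6, 1): covers {Zone VI, Zone IV, Zone V, Zone II} → 209
  V (0, 7): covers {Zone VI, Zone III, Zone II} → 179
  Z (3, 6): covers {Zone VI, Zone IV, Zone V, Zone III, Zone II} → 299
  W (12, 8): covers {Zone IV, Zone V, Zone I} → 270
  Y (6, 5): covers {Zone VI, Zone IV, Zone V, Zone II, Zone I} → 359
Maximum coverage at Y: 359 deliveries per day.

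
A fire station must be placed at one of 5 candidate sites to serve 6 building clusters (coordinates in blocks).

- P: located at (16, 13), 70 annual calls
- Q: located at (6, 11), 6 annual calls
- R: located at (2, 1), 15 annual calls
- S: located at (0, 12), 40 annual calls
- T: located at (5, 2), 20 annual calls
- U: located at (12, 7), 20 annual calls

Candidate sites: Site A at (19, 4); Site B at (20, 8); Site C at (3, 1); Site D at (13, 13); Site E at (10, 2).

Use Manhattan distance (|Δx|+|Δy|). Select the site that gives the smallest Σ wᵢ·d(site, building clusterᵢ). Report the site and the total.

Total weighted distance at each candidate:
  Site A (19, 4): total = 2860
  Site B (20, 8): total = 2667
  Site C (3, 1): total = 2763
  Site D (13, 13): total = 1689
  Site E (10, 2): total = 2443
Minimum is at Site D with total 1689 blocks.

Site D, total 1689 blocks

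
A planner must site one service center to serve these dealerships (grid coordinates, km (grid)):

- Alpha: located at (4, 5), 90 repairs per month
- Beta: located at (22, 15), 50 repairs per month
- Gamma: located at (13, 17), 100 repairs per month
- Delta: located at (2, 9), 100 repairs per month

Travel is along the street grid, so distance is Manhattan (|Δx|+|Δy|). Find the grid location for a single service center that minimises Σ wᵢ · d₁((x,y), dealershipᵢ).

(4, 9)

Manhattan distance separates: Σwᵢ(|x−xᵢ|+|y−yᵢ|) = Σwᵢ|x−xᵢ| + Σwᵢ|y−yᵢ|, so x and y are optimised independently as 1-D weighted medians.
Total weight W = 340; half = 170.
x-coordinate, sorted with cumulative weight:
  x=2 (Delta, w=100) cum 100
  x=4 (Alpha, w=90) cum 190  ← median
  x=13 (Gamma, w=100) cum 290
  x=22 (Beta, w=50) cum 340
⇒ x* = 4
y-coordinate, sorted with cumulative weight:
  y=5 (Alpha, w=90) cum 90
  y=9 (Delta, w=100) cum 190  ← median
  y=15 (Beta, w=50) cum 240
  y=17 (Gamma, w=100) cum 340
⇒ y* = 9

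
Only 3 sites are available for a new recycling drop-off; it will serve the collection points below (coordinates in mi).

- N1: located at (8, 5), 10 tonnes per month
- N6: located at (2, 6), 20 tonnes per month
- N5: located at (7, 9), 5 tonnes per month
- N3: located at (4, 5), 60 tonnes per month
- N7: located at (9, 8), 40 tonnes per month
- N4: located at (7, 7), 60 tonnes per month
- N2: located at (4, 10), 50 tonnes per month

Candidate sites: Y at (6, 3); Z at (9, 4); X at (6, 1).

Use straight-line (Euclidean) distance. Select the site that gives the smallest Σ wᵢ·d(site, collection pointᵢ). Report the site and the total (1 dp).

Y, total 1173.0 mi

Total weighted distance at each candidate:
  Y (6, 3): total = 1173.0
  Z (9, 4): total = 1259.5
  X (6, 1): total = 1612.0
Minimum is at Y with total 1173.0 mi.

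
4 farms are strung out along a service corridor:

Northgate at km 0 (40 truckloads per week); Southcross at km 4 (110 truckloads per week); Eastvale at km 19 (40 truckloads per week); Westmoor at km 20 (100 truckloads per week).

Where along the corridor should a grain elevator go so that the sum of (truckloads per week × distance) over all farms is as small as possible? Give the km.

x = 4

For a sum of weighted absolute distances on a line, the optimum is the weighted median (not the mean). Total weight W = 290; half-weight = 145.
Sort by position and accumulate weight:
  km 0 (Northgate, w=40) → cum 40
  km 4 (Southcross, w=110) → cum 150  ≥ 145 → median here
  km 19 (Eastvale, w=40) → cum 190
  km 20 (Westmoor, w=100) → cum 290
Optimal location: km 4.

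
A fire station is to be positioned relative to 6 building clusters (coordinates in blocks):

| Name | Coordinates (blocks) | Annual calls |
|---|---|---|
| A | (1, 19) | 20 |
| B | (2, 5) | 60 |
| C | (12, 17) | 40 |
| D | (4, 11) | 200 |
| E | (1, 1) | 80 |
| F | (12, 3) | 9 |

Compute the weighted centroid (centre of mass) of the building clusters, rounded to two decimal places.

(3.93, 8.97)

The minimiser of Σwᵢ‖p−pᵢ‖² is the weighted centroid p* = (Σwᵢpᵢ)/(Σwᵢ).
Σwᵢ = 409.
Σwᵢxᵢ = 20·1 + 60·2 + 40·12 + 200·4 + 80·1 + 9·12 = 1608.
Σwᵢyᵢ = 20·19 + 60·5 + 40·17 + 200·11 + 80·1 + 9·3 = 3667.
x* = 1608/409 = 3.93, y* = 3667/409 = 8.97.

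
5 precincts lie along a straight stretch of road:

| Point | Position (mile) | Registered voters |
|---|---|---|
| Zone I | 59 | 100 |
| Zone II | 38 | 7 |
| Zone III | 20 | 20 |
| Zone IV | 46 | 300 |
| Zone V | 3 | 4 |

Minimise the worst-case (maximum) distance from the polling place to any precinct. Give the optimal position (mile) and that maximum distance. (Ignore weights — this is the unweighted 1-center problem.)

The 1-center on a line is the midpoint of the two extreme points: leftmost at 3, rightmost at 59.
Optimal location = (3 + 59)/2 = 31; maximum distance = (59 − 3)/2 = 28.

location 31, max distance 28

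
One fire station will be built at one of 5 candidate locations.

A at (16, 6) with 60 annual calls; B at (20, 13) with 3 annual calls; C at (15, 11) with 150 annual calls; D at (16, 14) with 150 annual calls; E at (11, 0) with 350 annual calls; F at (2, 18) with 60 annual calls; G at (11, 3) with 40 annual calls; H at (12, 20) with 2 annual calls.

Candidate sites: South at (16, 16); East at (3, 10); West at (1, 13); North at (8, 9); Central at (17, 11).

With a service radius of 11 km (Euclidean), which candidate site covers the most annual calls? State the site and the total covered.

North, covering 810

Coverage radius r = 11 km; a point is covered iff (Δx)²+(Δy)² ≤ 11² = 121.
  South (16, 16): covers {A, B, C, D, H} → 365
  East (3, 10): covers {F, G} → 100
  West (1, 13): covers {F} → 60
  North (8, 9): covers {A, C, D, E, F, G} → 810
  Central (17, 11): covers {A, B, C, D, G, H} → 405
Maximum coverage at North: 810 annual calls.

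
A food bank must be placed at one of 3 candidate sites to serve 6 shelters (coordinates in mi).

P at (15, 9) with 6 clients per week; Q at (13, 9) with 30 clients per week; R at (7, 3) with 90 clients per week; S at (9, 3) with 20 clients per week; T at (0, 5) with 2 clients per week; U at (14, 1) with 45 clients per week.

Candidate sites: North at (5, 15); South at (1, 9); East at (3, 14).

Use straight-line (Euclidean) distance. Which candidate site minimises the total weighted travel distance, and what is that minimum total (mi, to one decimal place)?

Total weighted distance at each candidate:
  North (5, 15): total = 2489.2
  South (1, 9): total = 2102.8
  East (3, 14): total = 2502.7
Minimum is at South with total 2102.8 mi.

South, total 2102.8 mi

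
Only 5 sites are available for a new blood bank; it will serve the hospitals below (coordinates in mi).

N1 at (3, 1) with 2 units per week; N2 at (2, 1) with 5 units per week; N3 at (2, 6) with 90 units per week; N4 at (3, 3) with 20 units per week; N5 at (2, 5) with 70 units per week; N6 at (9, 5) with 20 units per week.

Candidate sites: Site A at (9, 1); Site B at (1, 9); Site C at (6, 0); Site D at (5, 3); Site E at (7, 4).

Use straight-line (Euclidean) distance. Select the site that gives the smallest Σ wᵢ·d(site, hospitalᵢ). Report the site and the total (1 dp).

Total weighted distance at each candidate:
  Site A (9, 1): total = 1592.1
  Site B (1, 9): total = 935.4
  Site C (6, 0): total = 1325.6
  Site D (5, 3): total = 787.4
  Site E (7, 4): total = 1007.9
Minimum is at Site D with total 787.4 mi.

Site D, total 787.4 mi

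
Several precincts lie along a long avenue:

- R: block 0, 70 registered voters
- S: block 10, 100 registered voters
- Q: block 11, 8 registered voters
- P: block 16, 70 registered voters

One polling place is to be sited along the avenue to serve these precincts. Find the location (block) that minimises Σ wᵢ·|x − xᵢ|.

x = 10

For a sum of weighted absolute distances on a line, the optimum is the weighted median (not the mean). Total weight W = 248; half-weight = 124.
Sort by position and accumulate weight:
  block 0 (R, w=70) → cum 70
  block 10 (S, w=100) → cum 170  ≥ 124 → median here
  block 11 (Q, w=8) → cum 178
  block 16 (P, w=70) → cum 248
Optimal location: block 10.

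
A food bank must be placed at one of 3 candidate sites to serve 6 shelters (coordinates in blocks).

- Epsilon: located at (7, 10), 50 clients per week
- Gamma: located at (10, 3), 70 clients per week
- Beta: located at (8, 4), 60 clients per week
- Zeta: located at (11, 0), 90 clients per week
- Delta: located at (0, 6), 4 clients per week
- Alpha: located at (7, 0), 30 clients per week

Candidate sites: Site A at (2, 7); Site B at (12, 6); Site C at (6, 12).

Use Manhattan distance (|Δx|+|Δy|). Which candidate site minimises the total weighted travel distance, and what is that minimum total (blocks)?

Site B, total 2168 blocks

Total weighted distance at each candidate:
  Site A (2, 7): total = 3592
  Site B (12, 6): total = 2168
  Site C (6, 12): total = 3628
Minimum is at Site B with total 2168 blocks.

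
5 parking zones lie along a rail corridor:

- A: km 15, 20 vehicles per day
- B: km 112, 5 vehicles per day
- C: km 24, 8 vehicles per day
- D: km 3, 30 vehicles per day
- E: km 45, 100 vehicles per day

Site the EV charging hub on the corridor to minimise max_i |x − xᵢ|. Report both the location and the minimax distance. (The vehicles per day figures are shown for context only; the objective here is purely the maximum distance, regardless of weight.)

The 1-center on a line is the midpoint of the two extreme points: leftmost at 3, rightmost at 112.
Optimal location = (3 + 112)/2 = 57.5; maximum distance = (112 − 3)/2 = 54.5.

location 57.5, max distance 54.5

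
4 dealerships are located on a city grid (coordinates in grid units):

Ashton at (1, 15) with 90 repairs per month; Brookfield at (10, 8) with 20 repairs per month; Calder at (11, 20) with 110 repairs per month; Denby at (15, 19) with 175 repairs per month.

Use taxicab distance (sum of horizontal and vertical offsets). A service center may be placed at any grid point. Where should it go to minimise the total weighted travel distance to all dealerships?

Manhattan distance separates: Σwᵢ(|x−xᵢ|+|y−yᵢ|) = Σwᵢ|x−xᵢ| + Σwᵢ|y−yᵢ|, so x and y are optimised independently as 1-D weighted medians.
Total weight W = 395; half = 197.5.
x-coordinate, sorted with cumulative weight:
  x=1 (Ashton, w=90) cum 90
  x=10 (Brookfield, w=20) cum 110
  x=11 (Calder, w=110) cum 220  ← median
  x=15 (Denby, w=175) cum 395
⇒ x* = 11
y-coordinate, sorted with cumulative weight:
  y=8 (Brookfield, w=20) cum 20
  y=15 (Ashton, w=90) cum 110
  y=19 (Denby, w=175) cum 285  ← median
  y=20 (Calder, w=110) cum 395
⇒ y* = 19

(11, 19)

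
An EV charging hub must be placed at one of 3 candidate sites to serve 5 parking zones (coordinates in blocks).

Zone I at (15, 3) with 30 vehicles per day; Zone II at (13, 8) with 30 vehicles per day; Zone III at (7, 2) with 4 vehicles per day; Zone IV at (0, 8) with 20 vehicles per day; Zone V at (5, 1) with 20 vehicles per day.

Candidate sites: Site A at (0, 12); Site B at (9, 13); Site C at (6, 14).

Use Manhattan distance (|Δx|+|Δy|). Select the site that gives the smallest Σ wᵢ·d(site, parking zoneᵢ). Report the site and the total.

Site B, total 1402 blocks

Total weighted distance at each candidate:
  Site A (0, 12): total = 1698
  Site B (9, 13): total = 1402
  Site C (6, 14): total = 1562
Minimum is at Site B with total 1402 blocks.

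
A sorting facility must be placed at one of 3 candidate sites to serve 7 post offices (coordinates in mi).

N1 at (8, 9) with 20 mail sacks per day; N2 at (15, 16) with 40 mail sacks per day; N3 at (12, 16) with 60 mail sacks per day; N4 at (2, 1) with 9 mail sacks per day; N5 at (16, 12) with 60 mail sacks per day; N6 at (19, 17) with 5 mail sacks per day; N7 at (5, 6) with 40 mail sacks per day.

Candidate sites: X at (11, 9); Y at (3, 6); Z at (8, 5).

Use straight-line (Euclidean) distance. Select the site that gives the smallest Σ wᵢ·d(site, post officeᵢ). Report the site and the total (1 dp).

X, total 1589.9 mi

Total weighted distance at each candidate:
  X (11, 9): total = 1589.9
  Y (3, 6): total = 2630.7
  Z (8, 5): total = 2214.4
Minimum is at X with total 1589.9 mi.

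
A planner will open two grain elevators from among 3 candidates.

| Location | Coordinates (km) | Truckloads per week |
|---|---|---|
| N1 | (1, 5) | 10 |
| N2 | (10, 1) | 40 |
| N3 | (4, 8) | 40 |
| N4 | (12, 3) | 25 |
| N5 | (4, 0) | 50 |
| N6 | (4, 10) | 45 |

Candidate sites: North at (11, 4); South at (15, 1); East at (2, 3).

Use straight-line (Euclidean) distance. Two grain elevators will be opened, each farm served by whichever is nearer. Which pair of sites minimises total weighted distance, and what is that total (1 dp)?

Evaluate every pair (each demand assigned to the nearer of the two):
  {North, East}: total = 907.5
  {South, East}: total = 1035.8
  {North, South}: total = 1402.8
Best pair: {North, East} with total 907.5.

{North, East}, total 907.5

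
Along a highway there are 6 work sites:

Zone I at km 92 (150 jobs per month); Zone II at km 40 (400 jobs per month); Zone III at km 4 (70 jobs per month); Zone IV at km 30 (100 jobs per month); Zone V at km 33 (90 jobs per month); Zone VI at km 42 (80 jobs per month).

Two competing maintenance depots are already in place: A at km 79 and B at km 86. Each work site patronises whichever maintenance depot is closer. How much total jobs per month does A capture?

The indifferent point is the midpoint (79+86)/2 = 82.5; work sites left of it (closer to A at 79) go to A, those right go to B.
  Zone III at 4 (w=70) → A
  Zone IV at 30 (w=100) → A
  Zone V at 33 (w=90) → A
  Zone II at 40 (w=400) → A
  Zone VI at 42 (w=80) → A
  Zone I at 92 (w=150) → B
A captures 740; B captures 150.

740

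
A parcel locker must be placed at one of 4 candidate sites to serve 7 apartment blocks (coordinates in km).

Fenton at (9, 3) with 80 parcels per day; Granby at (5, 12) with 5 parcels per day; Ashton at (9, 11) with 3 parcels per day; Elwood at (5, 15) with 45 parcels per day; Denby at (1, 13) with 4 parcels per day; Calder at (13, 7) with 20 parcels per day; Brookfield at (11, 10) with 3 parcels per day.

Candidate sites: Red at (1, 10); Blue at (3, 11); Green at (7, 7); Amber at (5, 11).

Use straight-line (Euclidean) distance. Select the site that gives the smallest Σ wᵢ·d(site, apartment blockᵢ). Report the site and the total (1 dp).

Total weighted distance at each candidate:
  Red (1, 10): total = 1474.5
  Blue (3, 11): total = 1281.3
  Green (7, 7): total = 938.1
  Amber (5, 11): total = 1127.6
Minimum is at Green with total 938.1 km.

Green, total 938.1 km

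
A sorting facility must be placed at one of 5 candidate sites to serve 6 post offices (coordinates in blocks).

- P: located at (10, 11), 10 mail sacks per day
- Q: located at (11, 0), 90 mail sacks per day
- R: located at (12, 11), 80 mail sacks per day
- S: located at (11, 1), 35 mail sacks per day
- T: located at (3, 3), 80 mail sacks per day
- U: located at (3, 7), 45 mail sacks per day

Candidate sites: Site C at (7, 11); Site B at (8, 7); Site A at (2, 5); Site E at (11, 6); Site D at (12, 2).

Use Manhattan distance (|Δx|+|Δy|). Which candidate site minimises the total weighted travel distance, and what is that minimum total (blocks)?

Total weighted distance at each candidate:
  Site C (7, 11): total = 3590
  Site B (8, 7): total = 2860
  Site A (2, 5): total = 3510
  Site E (11, 6): total = 2540
  Site D (12, 2): total = 2600
Minimum is at Site E with total 2540 blocks.

Site E, total 2540 blocks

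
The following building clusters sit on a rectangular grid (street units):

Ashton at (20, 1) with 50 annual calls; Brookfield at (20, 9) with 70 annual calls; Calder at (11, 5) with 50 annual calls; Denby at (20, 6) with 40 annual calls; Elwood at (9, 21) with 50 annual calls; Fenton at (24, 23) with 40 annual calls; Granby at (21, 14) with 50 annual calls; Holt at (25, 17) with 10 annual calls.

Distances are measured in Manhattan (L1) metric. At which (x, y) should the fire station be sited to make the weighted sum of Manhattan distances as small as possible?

(20, 9)

Manhattan distance separates: Σwᵢ(|x−xᵢ|+|y−yᵢ|) = Σwᵢ|x−xᵢ| + Σwᵢ|y−yᵢ|, so x and y are optimised independently as 1-D weighted medians.
Total weight W = 360; half = 180.
x-coordinate, sorted with cumulative weight:
  x=9 (Elwood, w=50) cum 50
  x=11 (Calder, w=50) cum 100
  x=20 (Ashton, w=50) cum 150
  x=20 (Brookfield, w=70) cum 220  ← median
  x=20 (Denby, w=40) cum 260
  x=21 (Granby, w=50) cum 310
  x=24 (Fenton, w=40) cum 350
  x=25 (Holt, w=10) cum 360
⇒ x* = 20
y-coordinate, sorted with cumulative weight:
  y=1 (Ashton, w=50) cum 50
  y=5 (Calder, w=50) cum 100
  y=6 (Denby, w=40) cum 140
  y=9 (Brookfield, w=70) cum 210  ← median
  y=14 (Granby, w=50) cum 260
  y=17 (Holt, w=10) cum 270
  y=21 (Elwood, w=50) cum 320
  y=23 (Fenton, w=40) cum 360
⇒ y* = 9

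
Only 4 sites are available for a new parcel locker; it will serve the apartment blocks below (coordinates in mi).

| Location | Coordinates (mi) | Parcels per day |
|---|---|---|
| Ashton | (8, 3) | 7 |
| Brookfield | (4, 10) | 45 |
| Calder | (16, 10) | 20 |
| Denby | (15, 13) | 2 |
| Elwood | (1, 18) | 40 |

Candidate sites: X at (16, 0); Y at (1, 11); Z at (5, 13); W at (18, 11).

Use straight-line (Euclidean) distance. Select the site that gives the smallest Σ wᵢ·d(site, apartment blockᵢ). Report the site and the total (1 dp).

Z, total 719.5 mi

Total weighted distance at each candidate:
  X (16, 0): total = 1926.0
  Y (1, 11): total = 825.7
  Z (5, 13): total = 719.5
  W (18, 11): total = 1508.6
Minimum is at Z with total 719.5 mi.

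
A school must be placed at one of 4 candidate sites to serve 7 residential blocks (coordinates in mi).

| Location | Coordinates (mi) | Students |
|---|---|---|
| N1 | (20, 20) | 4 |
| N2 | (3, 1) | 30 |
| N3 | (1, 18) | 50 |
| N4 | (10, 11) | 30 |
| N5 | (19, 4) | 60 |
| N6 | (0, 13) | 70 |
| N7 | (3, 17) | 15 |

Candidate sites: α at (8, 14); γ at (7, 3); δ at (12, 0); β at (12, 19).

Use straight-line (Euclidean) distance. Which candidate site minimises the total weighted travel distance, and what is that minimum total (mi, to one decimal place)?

Total weighted distance at each candidate:
  α (8, 14): total = 2526.6
  γ (7, 3): total = 3079.2
  δ (12, 0): total = 3758.7
  β (12, 19): total = 3506.3
Minimum is at α with total 2526.6 mi.

α, total 2526.6 mi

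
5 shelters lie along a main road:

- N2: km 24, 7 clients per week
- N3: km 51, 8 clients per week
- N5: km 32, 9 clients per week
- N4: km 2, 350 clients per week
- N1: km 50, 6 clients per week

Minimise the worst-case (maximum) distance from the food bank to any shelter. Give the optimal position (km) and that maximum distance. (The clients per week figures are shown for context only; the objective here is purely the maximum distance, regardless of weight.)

location 26.5, max distance 24.5

The 1-center on a line is the midpoint of the two extreme points: leftmost at 2, rightmost at 51.
Optimal location = (2 + 51)/2 = 26.5; maximum distance = (51 − 2)/2 = 24.5.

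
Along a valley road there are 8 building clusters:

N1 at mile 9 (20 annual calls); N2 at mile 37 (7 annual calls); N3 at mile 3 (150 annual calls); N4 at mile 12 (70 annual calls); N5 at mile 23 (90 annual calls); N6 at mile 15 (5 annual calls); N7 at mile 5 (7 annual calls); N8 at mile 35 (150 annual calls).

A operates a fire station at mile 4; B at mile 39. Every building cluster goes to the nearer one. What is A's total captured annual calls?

252

The indifferent point is the midpoint (4+39)/2 = 21.5; building clusters left of it (closer to A at 4) go to A, those right go to B.
  N3 at 3 (w=150) → A
  N7 at 5 (w=7) → A
  N1 at 9 (w=20) → A
  N4 at 12 (w=70) → A
  N6 at 15 (w=5) → A
  N5 at 23 (w=90) → B
  N8 at 35 (w=150) → B
  N2 at 37 (w=7) → B
A captures 252; B captures 247.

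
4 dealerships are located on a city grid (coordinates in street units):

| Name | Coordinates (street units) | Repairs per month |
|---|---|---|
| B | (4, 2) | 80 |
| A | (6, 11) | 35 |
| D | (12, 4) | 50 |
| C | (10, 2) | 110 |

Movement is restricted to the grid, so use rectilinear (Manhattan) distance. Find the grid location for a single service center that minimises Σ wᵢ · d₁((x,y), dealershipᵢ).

Manhattan distance separates: Σwᵢ(|x−xᵢ|+|y−yᵢ|) = Σwᵢ|x−xᵢ| + Σwᵢ|y−yᵢ|, so x and y are optimised independently as 1-D weighted medians.
Total weight W = 275; half = 137.5.
x-coordinate, sorted with cumulative weight:
  x=4 (B, w=80) cum 80
  x=6 (A, w=35) cum 115
  x=10 (C, w=110) cum 225  ← median
  x=12 (D, w=50) cum 275
⇒ x* = 10
y-coordinate, sorted with cumulative weight:
  y=2 (B, w=80) cum 80
  y=2 (C, w=110) cum 190  ← median
  y=4 (D, w=50) cum 240
  y=11 (A, w=35) cum 275
⇒ y* = 2

(10, 2)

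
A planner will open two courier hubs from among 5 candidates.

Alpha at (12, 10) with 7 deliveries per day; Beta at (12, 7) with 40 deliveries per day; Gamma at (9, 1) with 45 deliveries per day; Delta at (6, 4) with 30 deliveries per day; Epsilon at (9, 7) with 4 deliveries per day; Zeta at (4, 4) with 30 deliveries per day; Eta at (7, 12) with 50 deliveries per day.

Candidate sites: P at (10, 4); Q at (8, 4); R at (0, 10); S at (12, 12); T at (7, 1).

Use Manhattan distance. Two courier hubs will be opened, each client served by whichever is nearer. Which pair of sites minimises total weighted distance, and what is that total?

Evaluate every pair (each demand assigned to the nearer of the two):
  {Q, S}: total = 840
  {S, T}: total = 886
  {P, S}: total = 960
  {P, Q}: total = 1082
  {Q, T}: total = 1086
  {Q, R}: total = 1176
  {P, R}: total = 1202
  {P, T}: total = 1212
  {R, T}: total = 1396
  {R, S}: total = 1786
Best pair: {Q, S} with total 840.

{Q, S}, total 840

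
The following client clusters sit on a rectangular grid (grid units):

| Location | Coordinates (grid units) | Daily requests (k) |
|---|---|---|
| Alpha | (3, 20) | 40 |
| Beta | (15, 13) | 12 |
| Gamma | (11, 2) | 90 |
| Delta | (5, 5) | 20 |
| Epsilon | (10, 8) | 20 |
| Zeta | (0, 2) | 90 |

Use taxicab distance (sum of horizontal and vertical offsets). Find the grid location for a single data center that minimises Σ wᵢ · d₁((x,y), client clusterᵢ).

(5, 2)

Manhattan distance separates: Σwᵢ(|x−xᵢ|+|y−yᵢ|) = Σwᵢ|x−xᵢ| + Σwᵢ|y−yᵢ|, so x and y are optimised independently as 1-D weighted medians.
Total weight W = 272; half = 136.
x-coordinate, sorted with cumulative weight:
  x=0 (Zeta, w=90) cum 90
  x=3 (Alpha, w=40) cum 130
  x=5 (Delta, w=20) cum 150  ← median
  x=10 (Epsilon, w=20) cum 170
  x=11 (Gamma, w=90) cum 260
  x=15 (Beta, w=12) cum 272
⇒ x* = 5
y-coordinate, sorted with cumulative weight:
  y=2 (Gamma, w=90) cum 90
  y=2 (Zeta, w=90) cum 180  ← median
  y=5 (Delta, w=20) cum 200
  y=8 (Epsilon, w=20) cum 220
  y=13 (Beta, w=12) cum 232
  y=20 (Alpha, w=40) cum 272
⇒ y* = 2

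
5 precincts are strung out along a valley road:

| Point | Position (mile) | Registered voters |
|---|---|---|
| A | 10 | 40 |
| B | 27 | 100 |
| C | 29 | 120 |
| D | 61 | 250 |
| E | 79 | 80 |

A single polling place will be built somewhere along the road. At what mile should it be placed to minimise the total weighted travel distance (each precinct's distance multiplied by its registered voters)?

x = 61

For a sum of weighted absolute distances on a line, the optimum is the weighted median (not the mean). Total weight W = 590; half-weight = 295.
Sort by position and accumulate weight:
  mile 10 (A, w=40) → cum 40
  mile 27 (B, w=100) → cum 140
  mile 29 (C, w=120) → cum 260
  mile 61 (D, w=250) → cum 510  ≥ 295 → median here
  mile 79 (E, w=80) → cum 590
Optimal location: mile 61.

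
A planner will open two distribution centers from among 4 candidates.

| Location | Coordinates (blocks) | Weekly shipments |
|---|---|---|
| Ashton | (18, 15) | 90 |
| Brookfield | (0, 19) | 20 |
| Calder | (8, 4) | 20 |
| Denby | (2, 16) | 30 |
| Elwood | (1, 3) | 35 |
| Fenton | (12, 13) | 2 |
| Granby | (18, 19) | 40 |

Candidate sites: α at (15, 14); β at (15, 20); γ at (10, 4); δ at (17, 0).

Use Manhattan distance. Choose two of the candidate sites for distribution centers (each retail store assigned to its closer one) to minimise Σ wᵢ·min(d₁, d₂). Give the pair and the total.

Evaluate every pair (each demand assigned to the nearer of the two):
  {α, γ}: total = 1928
  {β, γ}: total = 2120
  {α, δ}: total = 2463
  {α, β}: total = 2513
  {β, δ}: total = 2655
  {γ, δ}: total = 3752
Best pair: {α, γ} with total 1928.

{α, γ}, total 1928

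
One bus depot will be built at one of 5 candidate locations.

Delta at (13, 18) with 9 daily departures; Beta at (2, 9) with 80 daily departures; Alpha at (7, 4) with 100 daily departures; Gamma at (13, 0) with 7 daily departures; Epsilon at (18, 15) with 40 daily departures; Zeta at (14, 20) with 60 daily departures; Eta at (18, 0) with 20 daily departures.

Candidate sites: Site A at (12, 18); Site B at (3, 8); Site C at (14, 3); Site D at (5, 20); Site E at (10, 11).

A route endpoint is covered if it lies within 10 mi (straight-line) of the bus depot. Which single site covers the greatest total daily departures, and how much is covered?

Coverage radius r = 10 mi; a point is covered iff (Δx)²+(Δy)² ≤ 10² = 100.
  Site A (12, 18): covers {Delta, Epsilon, Zeta} → 109
  Site B (3, 8): covers {Beta, Alpha} → 180
  Site C (14, 3): covers {Alpha, Gamma, Eta} → 127
  Site D (5, 20): covers {Delta, Zeta} → 69
  Site E (10, 11): covers {Delta, Beta, Alpha, Epsilon, Zeta} → 289
Maximum coverage at Site E: 289 daily departures.

Site E, covering 289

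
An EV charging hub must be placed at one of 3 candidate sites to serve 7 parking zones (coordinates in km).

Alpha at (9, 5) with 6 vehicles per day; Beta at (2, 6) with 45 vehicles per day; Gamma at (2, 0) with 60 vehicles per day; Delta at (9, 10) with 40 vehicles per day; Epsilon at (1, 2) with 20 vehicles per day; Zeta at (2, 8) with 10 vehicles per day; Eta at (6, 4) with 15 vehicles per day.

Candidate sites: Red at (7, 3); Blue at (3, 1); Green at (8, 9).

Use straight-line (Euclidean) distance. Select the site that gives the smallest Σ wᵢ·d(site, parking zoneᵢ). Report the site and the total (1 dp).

Total weighted distance at each candidate:
  Red (7, 3): total = 1134.0
  Blue (3, 1): total = 969.3
  Green (8, 9): total = 1371.8
Minimum is at Blue with total 969.3 km.

Blue, total 969.3 km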